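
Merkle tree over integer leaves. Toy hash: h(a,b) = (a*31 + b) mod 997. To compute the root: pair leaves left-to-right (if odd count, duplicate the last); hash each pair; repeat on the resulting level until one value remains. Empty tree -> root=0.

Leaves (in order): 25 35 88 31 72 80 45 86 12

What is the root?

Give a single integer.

Answer: 661

Derivation:
L0: [25, 35, 88, 31, 72, 80, 45, 86, 12]
L1: h(25,35)=(25*31+35)%997=810 h(88,31)=(88*31+31)%997=765 h(72,80)=(72*31+80)%997=318 h(45,86)=(45*31+86)%997=484 h(12,12)=(12*31+12)%997=384 -> [810, 765, 318, 484, 384]
L2: h(810,765)=(810*31+765)%997=950 h(318,484)=(318*31+484)%997=372 h(384,384)=(384*31+384)%997=324 -> [950, 372, 324]
L3: h(950,372)=(950*31+372)%997=909 h(324,324)=(324*31+324)%997=398 -> [909, 398]
L4: h(909,398)=(909*31+398)%997=661 -> [661]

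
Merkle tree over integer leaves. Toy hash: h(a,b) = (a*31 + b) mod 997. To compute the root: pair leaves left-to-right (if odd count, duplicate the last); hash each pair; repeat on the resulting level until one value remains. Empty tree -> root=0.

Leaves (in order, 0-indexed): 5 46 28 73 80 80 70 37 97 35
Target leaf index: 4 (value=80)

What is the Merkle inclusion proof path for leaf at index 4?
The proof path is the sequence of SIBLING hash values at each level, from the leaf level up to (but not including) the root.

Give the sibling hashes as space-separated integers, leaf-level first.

L0 (leaves): [5, 46, 28, 73, 80, 80, 70, 37, 97, 35], target index=4
L1: h(5,46)=(5*31+46)%997=201 [pair 0] h(28,73)=(28*31+73)%997=941 [pair 1] h(80,80)=(80*31+80)%997=566 [pair 2] h(70,37)=(70*31+37)%997=213 [pair 3] h(97,35)=(97*31+35)%997=51 [pair 4] -> [201, 941, 566, 213, 51]
  Sibling for proof at L0: 80
L2: h(201,941)=(201*31+941)%997=193 [pair 0] h(566,213)=(566*31+213)%997=810 [pair 1] h(51,51)=(51*31+51)%997=635 [pair 2] -> [193, 810, 635]
  Sibling for proof at L1: 213
L3: h(193,810)=(193*31+810)%997=811 [pair 0] h(635,635)=(635*31+635)%997=380 [pair 1] -> [811, 380]
  Sibling for proof at L2: 193
L4: h(811,380)=(811*31+380)%997=596 [pair 0] -> [596]
  Sibling for proof at L3: 380
Root: 596
Proof path (sibling hashes from leaf to root): [80, 213, 193, 380]

Answer: 80 213 193 380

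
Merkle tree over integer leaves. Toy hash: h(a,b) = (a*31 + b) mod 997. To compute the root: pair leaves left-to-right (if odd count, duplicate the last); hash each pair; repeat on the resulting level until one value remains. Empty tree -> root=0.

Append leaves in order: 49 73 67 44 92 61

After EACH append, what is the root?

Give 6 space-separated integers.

After append 49 (leaves=[49]):
  L0: [49]
  root=49
After append 73 (leaves=[49, 73]):
  L0: [49, 73]
  L1: h(49,73)=(49*31+73)%997=595 -> [595]
  root=595
After append 67 (leaves=[49, 73, 67]):
  L0: [49, 73, 67]
  L1: h(49,73)=(49*31+73)%997=595 h(67,67)=(67*31+67)%997=150 -> [595, 150]
  L2: h(595,150)=(595*31+150)%997=649 -> [649]
  root=649
After append 44 (leaves=[49, 73, 67, 44]):
  L0: [49, 73, 67, 44]
  L1: h(49,73)=(49*31+73)%997=595 h(67,44)=(67*31+44)%997=127 -> [595, 127]
  L2: h(595,127)=(595*31+127)%997=626 -> [626]
  root=626
After append 92 (leaves=[49, 73, 67, 44, 92]):
  L0: [49, 73, 67, 44, 92]
  L1: h(49,73)=(49*31+73)%997=595 h(67,44)=(67*31+44)%997=127 h(92,92)=(92*31+92)%997=950 -> [595, 127, 950]
  L2: h(595,127)=(595*31+127)%997=626 h(950,950)=(950*31+950)%997=490 -> [626, 490]
  L3: h(626,490)=(626*31+490)%997=953 -> [953]
  root=953
After append 61 (leaves=[49, 73, 67, 44, 92, 61]):
  L0: [49, 73, 67, 44, 92, 61]
  L1: h(49,73)=(49*31+73)%997=595 h(67,44)=(67*31+44)%997=127 h(92,61)=(92*31+61)%997=919 -> [595, 127, 919]
  L2: h(595,127)=(595*31+127)%997=626 h(919,919)=(919*31+919)%997=495 -> [626, 495]
  L3: h(626,495)=(626*31+495)%997=958 -> [958]
  root=958

Answer: 49 595 649 626 953 958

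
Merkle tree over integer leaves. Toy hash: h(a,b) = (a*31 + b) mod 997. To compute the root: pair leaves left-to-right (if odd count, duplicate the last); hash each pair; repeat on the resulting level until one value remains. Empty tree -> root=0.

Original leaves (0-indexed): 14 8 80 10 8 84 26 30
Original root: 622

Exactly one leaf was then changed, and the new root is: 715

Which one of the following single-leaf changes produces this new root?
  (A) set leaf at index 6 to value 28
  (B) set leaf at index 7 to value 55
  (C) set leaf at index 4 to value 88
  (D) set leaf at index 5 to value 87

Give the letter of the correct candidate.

Original leaves: [14, 8, 80, 10, 8, 84, 26, 30]
Target new root: 715
Try each candidate change and compute the resulting root:
Candidate A: set leaf[6] = 28 -> leaves = [14, 8, 80, 10, 8, 84, 28, 30]
  L0: [14, 8, 80, 10, 8, 84, 28, 30]
  L1: h(14,8)=(14*31+8)%997=442 h(80,10)=(80*31+10)%997=496 h(8,84)=(8*31+84)%997=332 h(28,30)=(28*31+30)%997=898 -> [442, 496, 332, 898]
  L2: h(442,496)=(442*31+496)%997=240 h(332,898)=(332*31+898)%997=223 -> [240, 223]
  L3: h(240,223)=(240*31+223)%997=684 -> [684]
  root = 684 != target 715
Candidate B: set leaf[7] = 55 -> leaves = [14, 8, 80, 10, 8, 84, 26, 55]
  L0: [14, 8, 80, 10, 8, 84, 26, 55]
  L1: h(14,8)=(14*31+8)%997=442 h(80,10)=(80*31+10)%997=496 h(8,84)=(8*31+84)%997=332 h(26,55)=(26*31+55)%997=861 -> [442, 496, 332, 861]
  L2: h(442,496)=(442*31+496)%997=240 h(332,861)=(332*31+861)%997=186 -> [240, 186]
  L3: h(240,186)=(240*31+186)%997=647 -> [647]
  root = 647 != target 715
Candidate C: set leaf[4] = 88 -> leaves = [14, 8, 80, 10, 88, 84, 26, 30]
  L0: [14, 8, 80, 10, 88, 84, 26, 30]
  L1: h(14,8)=(14*31+8)%997=442 h(80,10)=(80*31+10)%997=496 h(88,84)=(88*31+84)%997=818 h(26,30)=(26*31+30)%997=836 -> [442, 496, 818, 836]
  L2: h(442,496)=(442*31+496)%997=240 h(818,836)=(818*31+836)%997=272 -> [240, 272]
  L3: h(240,272)=(240*31+272)%997=733 -> [733]
  root = 733 != target 715
Candidate D: set leaf[5] = 87 -> leaves = [14, 8, 80, 10, 8, 87, 26, 30]
  L0: [14, 8, 80, 10, 8, 87, 26, 30]
  L1: h(14,8)=(14*31+8)%997=442 h(80,10)=(80*31+10)%997=496 h(8,87)=(8*31+87)%997=335 h(26,30)=(26*31+30)%997=836 -> [442, 496, 335, 836]
  L2: h(442,496)=(442*31+496)%997=240 h(335,836)=(335*31+836)%997=254 -> [240, 254]
  L3: h(240,254)=(240*31+254)%997=715 -> [715]
  root = 715 == target 715  ** MATCH **
Candidate D produces the target root.

Answer: D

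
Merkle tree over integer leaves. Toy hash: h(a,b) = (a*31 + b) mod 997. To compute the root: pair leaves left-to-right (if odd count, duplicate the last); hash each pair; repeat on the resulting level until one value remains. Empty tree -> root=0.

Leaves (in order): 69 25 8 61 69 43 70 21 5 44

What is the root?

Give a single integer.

Answer: 277

Derivation:
L0: [69, 25, 8, 61, 69, 43, 70, 21, 5, 44]
L1: h(69,25)=(69*31+25)%997=170 h(8,61)=(8*31+61)%997=309 h(69,43)=(69*31+43)%997=188 h(70,21)=(70*31+21)%997=197 h(5,44)=(5*31+44)%997=199 -> [170, 309, 188, 197, 199]
L2: h(170,309)=(170*31+309)%997=594 h(188,197)=(188*31+197)%997=43 h(199,199)=(199*31+199)%997=386 -> [594, 43, 386]
L3: h(594,43)=(594*31+43)%997=511 h(386,386)=(386*31+386)%997=388 -> [511, 388]
L4: h(511,388)=(511*31+388)%997=277 -> [277]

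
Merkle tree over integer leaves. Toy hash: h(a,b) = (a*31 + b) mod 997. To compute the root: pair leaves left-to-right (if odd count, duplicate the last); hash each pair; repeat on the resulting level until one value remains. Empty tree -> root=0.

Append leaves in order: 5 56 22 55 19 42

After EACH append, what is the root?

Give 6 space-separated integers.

Answer: 5 211 266 299 809 548

Derivation:
After append 5 (leaves=[5]):
  L0: [5]
  root=5
After append 56 (leaves=[5, 56]):
  L0: [5, 56]
  L1: h(5,56)=(5*31+56)%997=211 -> [211]
  root=211
After append 22 (leaves=[5, 56, 22]):
  L0: [5, 56, 22]
  L1: h(5,56)=(5*31+56)%997=211 h(22,22)=(22*31+22)%997=704 -> [211, 704]
  L2: h(211,704)=(211*31+704)%997=266 -> [266]
  root=266
After append 55 (leaves=[5, 56, 22, 55]):
  L0: [5, 56, 22, 55]
  L1: h(5,56)=(5*31+56)%997=211 h(22,55)=(22*31+55)%997=737 -> [211, 737]
  L2: h(211,737)=(211*31+737)%997=299 -> [299]
  root=299
After append 19 (leaves=[5, 56, 22, 55, 19]):
  L0: [5, 56, 22, 55, 19]
  L1: h(5,56)=(5*31+56)%997=211 h(22,55)=(22*31+55)%997=737 h(19,19)=(19*31+19)%997=608 -> [211, 737, 608]
  L2: h(211,737)=(211*31+737)%997=299 h(608,608)=(608*31+608)%997=513 -> [299, 513]
  L3: h(299,513)=(299*31+513)%997=809 -> [809]
  root=809
After append 42 (leaves=[5, 56, 22, 55, 19, 42]):
  L0: [5, 56, 22, 55, 19, 42]
  L1: h(5,56)=(5*31+56)%997=211 h(22,55)=(22*31+55)%997=737 h(19,42)=(19*31+42)%997=631 -> [211, 737, 631]
  L2: h(211,737)=(211*31+737)%997=299 h(631,631)=(631*31+631)%997=252 -> [299, 252]
  L3: h(299,252)=(299*31+252)%997=548 -> [548]
  root=548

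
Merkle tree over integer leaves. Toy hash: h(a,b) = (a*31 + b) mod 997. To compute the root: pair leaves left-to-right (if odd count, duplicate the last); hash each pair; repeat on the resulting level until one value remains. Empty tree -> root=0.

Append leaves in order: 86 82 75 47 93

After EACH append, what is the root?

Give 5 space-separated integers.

After append 86 (leaves=[86]):
  L0: [86]
  root=86
After append 82 (leaves=[86, 82]):
  L0: [86, 82]
  L1: h(86,82)=(86*31+82)%997=754 -> [754]
  root=754
After append 75 (leaves=[86, 82, 75]):
  L0: [86, 82, 75]
  L1: h(86,82)=(86*31+82)%997=754 h(75,75)=(75*31+75)%997=406 -> [754, 406]
  L2: h(754,406)=(754*31+406)%997=849 -> [849]
  root=849
After append 47 (leaves=[86, 82, 75, 47]):
  L0: [86, 82, 75, 47]
  L1: h(86,82)=(86*31+82)%997=754 h(75,47)=(75*31+47)%997=378 -> [754, 378]
  L2: h(754,378)=(754*31+378)%997=821 -> [821]
  root=821
After append 93 (leaves=[86, 82, 75, 47, 93]):
  L0: [86, 82, 75, 47, 93]
  L1: h(86,82)=(86*31+82)%997=754 h(75,47)=(75*31+47)%997=378 h(93,93)=(93*31+93)%997=982 -> [754, 378, 982]
  L2: h(754,378)=(754*31+378)%997=821 h(982,982)=(982*31+982)%997=517 -> [821, 517]
  L3: h(821,517)=(821*31+517)%997=46 -> [46]
  root=46

Answer: 86 754 849 821 46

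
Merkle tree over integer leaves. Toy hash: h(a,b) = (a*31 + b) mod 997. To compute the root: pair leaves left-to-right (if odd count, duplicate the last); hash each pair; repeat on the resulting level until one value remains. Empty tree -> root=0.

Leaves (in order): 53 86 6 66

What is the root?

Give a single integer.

Answer: 13

Derivation:
L0: [53, 86, 6, 66]
L1: h(53,86)=(53*31+86)%997=732 h(6,66)=(6*31+66)%997=252 -> [732, 252]
L2: h(732,252)=(732*31+252)%997=13 -> [13]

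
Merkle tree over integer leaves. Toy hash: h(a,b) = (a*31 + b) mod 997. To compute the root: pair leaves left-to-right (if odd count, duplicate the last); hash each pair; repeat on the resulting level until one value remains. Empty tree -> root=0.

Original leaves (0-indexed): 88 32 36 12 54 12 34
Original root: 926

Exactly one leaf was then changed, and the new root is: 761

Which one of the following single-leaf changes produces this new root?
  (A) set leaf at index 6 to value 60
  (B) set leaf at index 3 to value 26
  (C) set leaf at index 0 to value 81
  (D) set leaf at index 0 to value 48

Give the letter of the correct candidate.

Original leaves: [88, 32, 36, 12, 54, 12, 34]
Target new root: 761
Try each candidate change and compute the resulting root:
Candidate A: set leaf[6] = 60 -> leaves = [88, 32, 36, 12, 54, 12, 60]
  L0: [88, 32, 36, 12, 54, 12, 60]
  L1: h(88,32)=(88*31+32)%997=766 h(36,12)=(36*31+12)%997=131 h(54,12)=(54*31+12)%997=689 h(60,60)=(60*31+60)%997=923 -> [766, 131, 689, 923]
  L2: h(766,131)=(766*31+131)%997=946 h(689,923)=(689*31+923)%997=348 -> [946, 348]
  L3: h(946,348)=(946*31+348)%997=761 -> [761]
  root = 761 == target 761  ** MATCH **
Candidate B: set leaf[3] = 26 -> leaves = [88, 32, 36, 26, 54, 12, 34]
  L0: [88, 32, 36, 26, 54, 12, 34]
  L1: h(88,32)=(88*31+32)%997=766 h(36,26)=(36*31+26)%997=145 h(54,12)=(54*31+12)%997=689 h(34,34)=(34*31+34)%997=91 -> [766, 145, 689, 91]
  L2: h(766,145)=(766*31+145)%997=960 h(689,91)=(689*31+91)%997=513 -> [960, 513]
  L3: h(960,513)=(960*31+513)%997=363 -> [363]
  root = 363 != target 761
Candidate C: set leaf[0] = 81 -> leaves = [81, 32, 36, 12, 54, 12, 34]
  L0: [81, 32, 36, 12, 54, 12, 34]
  L1: h(81,32)=(81*31+32)%997=549 h(36,12)=(36*31+12)%997=131 h(54,12)=(54*31+12)%997=689 h(34,34)=(34*31+34)%997=91 -> [549, 131, 689, 91]
  L2: h(549,131)=(549*31+131)%997=201 h(689,91)=(689*31+91)%997=513 -> [201, 513]
  L3: h(201,513)=(201*31+513)%997=762 -> [762]
  root = 762 != target 761
Candidate D: set leaf[0] = 48 -> leaves = [48, 32, 36, 12, 54, 12, 34]
  L0: [48, 32, 36, 12, 54, 12, 34]
  L1: h(48,32)=(48*31+32)%997=523 h(36,12)=(36*31+12)%997=131 h(54,12)=(54*31+12)%997=689 h(34,34)=(34*31+34)%997=91 -> [523, 131, 689, 91]
  L2: h(523,131)=(523*31+131)%997=392 h(689,91)=(689*31+91)%997=513 -> [392, 513]
  L3: h(392,513)=(392*31+513)%997=701 -> [701]
  root = 701 != target 761
Candidate A produces the target root.

Answer: A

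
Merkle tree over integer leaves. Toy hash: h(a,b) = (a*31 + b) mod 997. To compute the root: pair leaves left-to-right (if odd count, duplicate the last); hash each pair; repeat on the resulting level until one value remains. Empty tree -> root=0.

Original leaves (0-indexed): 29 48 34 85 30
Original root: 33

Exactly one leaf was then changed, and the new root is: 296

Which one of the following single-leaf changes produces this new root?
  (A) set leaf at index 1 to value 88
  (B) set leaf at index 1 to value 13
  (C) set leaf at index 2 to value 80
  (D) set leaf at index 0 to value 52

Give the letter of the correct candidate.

Original leaves: [29, 48, 34, 85, 30]
Target new root: 296
Try each candidate change and compute the resulting root:
Candidate A: set leaf[1] = 88 -> leaves = [29, 88, 34, 85, 30]
  L0: [29, 88, 34, 85, 30]
  L1: h(29,88)=(29*31+88)%997=987 h(34,85)=(34*31+85)%997=142 h(30,30)=(30*31+30)%997=960 -> [987, 142, 960]
  L2: h(987,142)=(987*31+142)%997=829 h(960,960)=(960*31+960)%997=810 -> [829, 810]
  L3: h(829,810)=(829*31+810)%997=587 -> [587]
  root = 587 != target 296
Candidate B: set leaf[1] = 13 -> leaves = [29, 13, 34, 85, 30]
  L0: [29, 13, 34, 85, 30]
  L1: h(29,13)=(29*31+13)%997=912 h(34,85)=(34*31+85)%997=142 h(30,30)=(30*31+30)%997=960 -> [912, 142, 960]
  L2: h(912,142)=(912*31+142)%997=498 h(960,960)=(960*31+960)%997=810 -> [498, 810]
  L3: h(498,810)=(498*31+810)%997=296 -> [296]
  root = 296 == target 296  ** MATCH **
Candidate C: set leaf[2] = 80 -> leaves = [29, 48, 80, 85, 30]
  L0: [29, 48, 80, 85, 30]
  L1: h(29,48)=(29*31+48)%997=947 h(80,85)=(80*31+85)%997=571 h(30,30)=(30*31+30)%997=960 -> [947, 571, 960]
  L2: h(947,571)=(947*31+571)%997=18 h(960,960)=(960*31+960)%997=810 -> [18, 810]
  L3: h(18,810)=(18*31+810)%997=371 -> [371]
  root = 371 != target 296
Candidate D: set leaf[0] = 52 -> leaves = [52, 48, 34, 85, 30]
  L0: [52, 48, 34, 85, 30]
  L1: h(52,48)=(52*31+48)%997=663 h(34,85)=(34*31+85)%997=142 h(30,30)=(30*31+30)%997=960 -> [663, 142, 960]
  L2: h(663,142)=(663*31+142)%997=755 h(960,960)=(960*31+960)%997=810 -> [755, 810]
  L3: h(755,810)=(755*31+810)%997=287 -> [287]
  root = 287 != target 296
Candidate B produces the target root.

Answer: B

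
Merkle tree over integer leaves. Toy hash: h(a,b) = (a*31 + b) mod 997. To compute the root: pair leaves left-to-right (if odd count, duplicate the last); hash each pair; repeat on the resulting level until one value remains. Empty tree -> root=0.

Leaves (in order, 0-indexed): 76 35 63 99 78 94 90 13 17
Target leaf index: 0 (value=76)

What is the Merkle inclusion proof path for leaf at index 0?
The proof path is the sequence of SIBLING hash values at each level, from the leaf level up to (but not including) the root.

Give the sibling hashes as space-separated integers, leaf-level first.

L0 (leaves): [76, 35, 63, 99, 78, 94, 90, 13, 17], target index=0
L1: h(76,35)=(76*31+35)%997=397 [pair 0] h(63,99)=(63*31+99)%997=58 [pair 1] h(78,94)=(78*31+94)%997=518 [pair 2] h(90,13)=(90*31+13)%997=809 [pair 3] h(17,17)=(17*31+17)%997=544 [pair 4] -> [397, 58, 518, 809, 544]
  Sibling for proof at L0: 35
L2: h(397,58)=(397*31+58)%997=401 [pair 0] h(518,809)=(518*31+809)%997=915 [pair 1] h(544,544)=(544*31+544)%997=459 [pair 2] -> [401, 915, 459]
  Sibling for proof at L1: 58
L3: h(401,915)=(401*31+915)%997=385 [pair 0] h(459,459)=(459*31+459)%997=730 [pair 1] -> [385, 730]
  Sibling for proof at L2: 915
L4: h(385,730)=(385*31+730)%997=701 [pair 0] -> [701]
  Sibling for proof at L3: 730
Root: 701
Proof path (sibling hashes from leaf to root): [35, 58, 915, 730]

Answer: 35 58 915 730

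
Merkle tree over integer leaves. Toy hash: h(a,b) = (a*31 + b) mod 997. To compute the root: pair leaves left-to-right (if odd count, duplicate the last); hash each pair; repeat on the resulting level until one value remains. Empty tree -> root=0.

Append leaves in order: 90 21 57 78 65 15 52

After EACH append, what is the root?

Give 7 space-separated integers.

After append 90 (leaves=[90]):
  L0: [90]
  root=90
After append 21 (leaves=[90, 21]):
  L0: [90, 21]
  L1: h(90,21)=(90*31+21)%997=817 -> [817]
  root=817
After append 57 (leaves=[90, 21, 57]):
  L0: [90, 21, 57]
  L1: h(90,21)=(90*31+21)%997=817 h(57,57)=(57*31+57)%997=827 -> [817, 827]
  L2: h(817,827)=(817*31+827)%997=232 -> [232]
  root=232
After append 78 (leaves=[90, 21, 57, 78]):
  L0: [90, 21, 57, 78]
  L1: h(90,21)=(90*31+21)%997=817 h(57,78)=(57*31+78)%997=848 -> [817, 848]
  L2: h(817,848)=(817*31+848)%997=253 -> [253]
  root=253
After append 65 (leaves=[90, 21, 57, 78, 65]):
  L0: [90, 21, 57, 78, 65]
  L1: h(90,21)=(90*31+21)%997=817 h(57,78)=(57*31+78)%997=848 h(65,65)=(65*31+65)%997=86 -> [817, 848, 86]
  L2: h(817,848)=(817*31+848)%997=253 h(86,86)=(86*31+86)%997=758 -> [253, 758]
  L3: h(253,758)=(253*31+758)%997=625 -> [625]
  root=625
After append 15 (leaves=[90, 21, 57, 78, 65, 15]):
  L0: [90, 21, 57, 78, 65, 15]
  L1: h(90,21)=(90*31+21)%997=817 h(57,78)=(57*31+78)%997=848 h(65,15)=(65*31+15)%997=36 -> [817, 848, 36]
  L2: h(817,848)=(817*31+848)%997=253 h(36,36)=(36*31+36)%997=155 -> [253, 155]
  L3: h(253,155)=(253*31+155)%997=22 -> [22]
  root=22
After append 52 (leaves=[90, 21, 57, 78, 65, 15, 52]):
  L0: [90, 21, 57, 78, 65, 15, 52]
  L1: h(90,21)=(90*31+21)%997=817 h(57,78)=(57*31+78)%997=848 h(65,15)=(65*31+15)%997=36 h(52,52)=(52*31+52)%997=667 -> [817, 848, 36, 667]
  L2: h(817,848)=(817*31+848)%997=253 h(36,667)=(36*31+667)%997=786 -> [253, 786]
  L3: h(253,786)=(253*31+786)%997=653 -> [653]
  root=653

Answer: 90 817 232 253 625 22 653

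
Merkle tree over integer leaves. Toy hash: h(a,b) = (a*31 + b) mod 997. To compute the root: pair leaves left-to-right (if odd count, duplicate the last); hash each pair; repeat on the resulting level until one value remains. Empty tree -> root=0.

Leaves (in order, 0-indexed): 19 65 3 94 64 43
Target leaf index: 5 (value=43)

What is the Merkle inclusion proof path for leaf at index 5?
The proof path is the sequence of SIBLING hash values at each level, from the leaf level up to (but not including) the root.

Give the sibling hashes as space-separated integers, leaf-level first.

L0 (leaves): [19, 65, 3, 94, 64, 43], target index=5
L1: h(19,65)=(19*31+65)%997=654 [pair 0] h(3,94)=(3*31+94)%997=187 [pair 1] h(64,43)=(64*31+43)%997=33 [pair 2] -> [654, 187, 33]
  Sibling for proof at L0: 64
L2: h(654,187)=(654*31+187)%997=521 [pair 0] h(33,33)=(33*31+33)%997=59 [pair 1] -> [521, 59]
  Sibling for proof at L1: 33
L3: h(521,59)=(521*31+59)%997=258 [pair 0] -> [258]
  Sibling for proof at L2: 521
Root: 258
Proof path (sibling hashes from leaf to root): [64, 33, 521]

Answer: 64 33 521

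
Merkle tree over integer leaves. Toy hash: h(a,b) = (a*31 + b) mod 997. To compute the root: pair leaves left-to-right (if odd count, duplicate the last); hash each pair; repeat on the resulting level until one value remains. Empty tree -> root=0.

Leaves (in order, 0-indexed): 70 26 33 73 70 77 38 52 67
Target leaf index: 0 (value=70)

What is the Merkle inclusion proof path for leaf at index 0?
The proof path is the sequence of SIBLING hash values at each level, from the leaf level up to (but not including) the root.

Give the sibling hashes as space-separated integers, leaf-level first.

Answer: 26 99 100 62

Derivation:
L0 (leaves): [70, 26, 33, 73, 70, 77, 38, 52, 67], target index=0
L1: h(70,26)=(70*31+26)%997=202 [pair 0] h(33,73)=(33*31+73)%997=99 [pair 1] h(70,77)=(70*31+77)%997=253 [pair 2] h(38,52)=(38*31+52)%997=233 [pair 3] h(67,67)=(67*31+67)%997=150 [pair 4] -> [202, 99, 253, 233, 150]
  Sibling for proof at L0: 26
L2: h(202,99)=(202*31+99)%997=379 [pair 0] h(253,233)=(253*31+233)%997=100 [pair 1] h(150,150)=(150*31+150)%997=812 [pair 2] -> [379, 100, 812]
  Sibling for proof at L1: 99
L3: h(379,100)=(379*31+100)%997=882 [pair 0] h(812,812)=(812*31+812)%997=62 [pair 1] -> [882, 62]
  Sibling for proof at L2: 100
L4: h(882,62)=(882*31+62)%997=485 [pair 0] -> [485]
  Sibling for proof at L3: 62
Root: 485
Proof path (sibling hashes from leaf to root): [26, 99, 100, 62]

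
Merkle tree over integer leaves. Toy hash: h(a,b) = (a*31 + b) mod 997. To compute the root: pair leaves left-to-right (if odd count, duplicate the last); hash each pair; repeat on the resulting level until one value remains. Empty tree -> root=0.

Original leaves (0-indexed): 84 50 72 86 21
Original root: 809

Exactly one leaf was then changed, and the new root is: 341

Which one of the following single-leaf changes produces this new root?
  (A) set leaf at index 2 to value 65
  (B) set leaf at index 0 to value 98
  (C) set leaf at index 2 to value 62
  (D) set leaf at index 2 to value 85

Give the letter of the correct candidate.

Original leaves: [84, 50, 72, 86, 21]
Target new root: 341
Try each candidate change and compute the resulting root:
Candidate A: set leaf[2] = 65 -> leaves = [84, 50, 65, 86, 21]
  L0: [84, 50, 65, 86, 21]
  L1: h(84,50)=(84*31+50)%997=660 h(65,86)=(65*31+86)%997=107 h(21,21)=(21*31+21)%997=672 -> [660, 107, 672]
  L2: h(660,107)=(660*31+107)%997=627 h(672,672)=(672*31+672)%997=567 -> [627, 567]
  L3: h(627,567)=(627*31+567)%997=64 -> [64]
  root = 64 != target 341
Candidate B: set leaf[0] = 98 -> leaves = [98, 50, 72, 86, 21]
  L0: [98, 50, 72, 86, 21]
  L1: h(98,50)=(98*31+50)%997=97 h(72,86)=(72*31+86)%997=324 h(21,21)=(21*31+21)%997=672 -> [97, 324, 672]
  L2: h(97,324)=(97*31+324)%997=340 h(672,672)=(672*31+672)%997=567 -> [340, 567]
  L3: h(340,567)=(340*31+567)%997=140 -> [140]
  root = 140 != target 341
Candidate C: set leaf[2] = 62 -> leaves = [84, 50, 62, 86, 21]
  L0: [84, 50, 62, 86, 21]
  L1: h(84,50)=(84*31+50)%997=660 h(62,86)=(62*31+86)%997=14 h(21,21)=(21*31+21)%997=672 -> [660, 14, 672]
  L2: h(660,14)=(660*31+14)%997=534 h(672,672)=(672*31+672)%997=567 -> [534, 567]
  L3: h(534,567)=(534*31+567)%997=172 -> [172]
  root = 172 != target 341
Candidate D: set leaf[2] = 85 -> leaves = [84, 50, 85, 86, 21]
  L0: [84, 50, 85, 86, 21]
  L1: h(84,50)=(84*31+50)%997=660 h(85,86)=(85*31+86)%997=727 h(21,21)=(21*31+21)%997=672 -> [660, 727, 672]
  L2: h(660,727)=(660*31+727)%997=250 h(672,672)=(672*31+672)%997=567 -> [250, 567]
  L3: h(250,567)=(250*31+567)%997=341 -> [341]
  root = 341 == target 341  ** MATCH **
Candidate D produces the target root.

Answer: D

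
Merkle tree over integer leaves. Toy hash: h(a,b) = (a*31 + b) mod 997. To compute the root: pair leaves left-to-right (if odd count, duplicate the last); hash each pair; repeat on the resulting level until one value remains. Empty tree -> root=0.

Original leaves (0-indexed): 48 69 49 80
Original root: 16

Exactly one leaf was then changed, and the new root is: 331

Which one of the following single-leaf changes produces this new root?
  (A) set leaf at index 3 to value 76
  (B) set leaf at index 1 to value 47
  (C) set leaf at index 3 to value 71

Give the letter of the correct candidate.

Original leaves: [48, 69, 49, 80]
Target new root: 331
Try each candidate change and compute the resulting root:
Candidate A: set leaf[3] = 76 -> leaves = [48, 69, 49, 76]
  L0: [48, 69, 49, 76]
  L1: h(48,69)=(48*31+69)%997=560 h(49,76)=(49*31+76)%997=598 -> [560, 598]
  L2: h(560,598)=(560*31+598)%997=12 -> [12]
  root = 12 != target 331
Candidate B: set leaf[1] = 47 -> leaves = [48, 47, 49, 80]
  L0: [48, 47, 49, 80]
  L1: h(48,47)=(48*31+47)%997=538 h(49,80)=(49*31+80)%997=602 -> [538, 602]
  L2: h(538,602)=(538*31+602)%997=331 -> [331]
  root = 331 == target 331  ** MATCH **
Candidate C: set leaf[3] = 71 -> leaves = [48, 69, 49, 71]
  L0: [48, 69, 49, 71]
  L1: h(48,69)=(48*31+69)%997=560 h(49,71)=(49*31+71)%997=593 -> [560, 593]
  L2: h(560,593)=(560*31+593)%997=7 -> [7]
  root = 7 != target 331
Candidate B produces the target root.

Answer: B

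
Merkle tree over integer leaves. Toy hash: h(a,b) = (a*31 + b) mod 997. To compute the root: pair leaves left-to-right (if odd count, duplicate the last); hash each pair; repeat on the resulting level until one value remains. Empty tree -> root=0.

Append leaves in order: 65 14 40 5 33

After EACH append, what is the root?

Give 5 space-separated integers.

After append 65 (leaves=[65]):
  L0: [65]
  root=65
After append 14 (leaves=[65, 14]):
  L0: [65, 14]
  L1: h(65,14)=(65*31+14)%997=35 -> [35]
  root=35
After append 40 (leaves=[65, 14, 40]):
  L0: [65, 14, 40]
  L1: h(65,14)=(65*31+14)%997=35 h(40,40)=(40*31+40)%997=283 -> [35, 283]
  L2: h(35,283)=(35*31+283)%997=371 -> [371]
  root=371
After append 5 (leaves=[65, 14, 40, 5]):
  L0: [65, 14, 40, 5]
  L1: h(65,14)=(65*31+14)%997=35 h(40,5)=(40*31+5)%997=248 -> [35, 248]
  L2: h(35,248)=(35*31+248)%997=336 -> [336]
  root=336
After append 33 (leaves=[65, 14, 40, 5, 33]):
  L0: [65, 14, 40, 5, 33]
  L1: h(65,14)=(65*31+14)%997=35 h(40,5)=(40*31+5)%997=248 h(33,33)=(33*31+33)%997=59 -> [35, 248, 59]
  L2: h(35,248)=(35*31+248)%997=336 h(59,59)=(59*31+59)%997=891 -> [336, 891]
  L3: h(336,891)=(336*31+891)%997=340 -> [340]
  root=340

Answer: 65 35 371 336 340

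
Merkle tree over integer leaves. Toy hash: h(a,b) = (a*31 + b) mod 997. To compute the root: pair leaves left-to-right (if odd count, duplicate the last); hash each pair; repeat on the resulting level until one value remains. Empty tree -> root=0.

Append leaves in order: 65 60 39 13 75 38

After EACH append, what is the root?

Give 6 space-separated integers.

Answer: 65 81 768 742 102 912

Derivation:
After append 65 (leaves=[65]):
  L0: [65]
  root=65
After append 60 (leaves=[65, 60]):
  L0: [65, 60]
  L1: h(65,60)=(65*31+60)%997=81 -> [81]
  root=81
After append 39 (leaves=[65, 60, 39]):
  L0: [65, 60, 39]
  L1: h(65,60)=(65*31+60)%997=81 h(39,39)=(39*31+39)%997=251 -> [81, 251]
  L2: h(81,251)=(81*31+251)%997=768 -> [768]
  root=768
After append 13 (leaves=[65, 60, 39, 13]):
  L0: [65, 60, 39, 13]
  L1: h(65,60)=(65*31+60)%997=81 h(39,13)=(39*31+13)%997=225 -> [81, 225]
  L2: h(81,225)=(81*31+225)%997=742 -> [742]
  root=742
After append 75 (leaves=[65, 60, 39, 13, 75]):
  L0: [65, 60, 39, 13, 75]
  L1: h(65,60)=(65*31+60)%997=81 h(39,13)=(39*31+13)%997=225 h(75,75)=(75*31+75)%997=406 -> [81, 225, 406]
  L2: h(81,225)=(81*31+225)%997=742 h(406,406)=(406*31+406)%997=31 -> [742, 31]
  L3: h(742,31)=(742*31+31)%997=102 -> [102]
  root=102
After append 38 (leaves=[65, 60, 39, 13, 75, 38]):
  L0: [65, 60, 39, 13, 75, 38]
  L1: h(65,60)=(65*31+60)%997=81 h(39,13)=(39*31+13)%997=225 h(75,38)=(75*31+38)%997=369 -> [81, 225, 369]
  L2: h(81,225)=(81*31+225)%997=742 h(369,369)=(369*31+369)%997=841 -> [742, 841]
  L3: h(742,841)=(742*31+841)%997=912 -> [912]
  root=912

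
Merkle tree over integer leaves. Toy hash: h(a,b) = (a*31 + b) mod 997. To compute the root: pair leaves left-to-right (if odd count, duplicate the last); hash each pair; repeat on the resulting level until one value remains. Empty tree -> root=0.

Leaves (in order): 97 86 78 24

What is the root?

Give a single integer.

Answer: 619

Derivation:
L0: [97, 86, 78, 24]
L1: h(97,86)=(97*31+86)%997=102 h(78,24)=(78*31+24)%997=448 -> [102, 448]
L2: h(102,448)=(102*31+448)%997=619 -> [619]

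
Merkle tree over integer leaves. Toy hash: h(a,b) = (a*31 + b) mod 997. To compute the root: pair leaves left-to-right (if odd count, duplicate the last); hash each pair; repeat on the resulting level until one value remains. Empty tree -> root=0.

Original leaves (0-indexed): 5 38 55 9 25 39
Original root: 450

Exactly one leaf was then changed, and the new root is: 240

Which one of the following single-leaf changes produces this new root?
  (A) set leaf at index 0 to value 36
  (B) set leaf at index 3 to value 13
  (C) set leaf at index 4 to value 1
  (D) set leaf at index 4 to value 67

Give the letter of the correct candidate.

Answer: D

Derivation:
Original leaves: [5, 38, 55, 9, 25, 39]
Target new root: 240
Try each candidate change and compute the resulting root:
Candidate A: set leaf[0] = 36 -> leaves = [36, 38, 55, 9, 25, 39]
  L0: [36, 38, 55, 9, 25, 39]
  L1: h(36,38)=(36*31+38)%997=157 h(55,9)=(55*31+9)%997=717 h(25,39)=(25*31+39)%997=814 -> [157, 717, 814]
  L2: h(157,717)=(157*31+717)%997=599 h(814,814)=(814*31+814)%997=126 -> [599, 126]
  L3: h(599,126)=(599*31+126)%997=749 -> [749]
  root = 749 != target 240
Candidate B: set leaf[3] = 13 -> leaves = [5, 38, 55, 13, 25, 39]
  L0: [5, 38, 55, 13, 25, 39]
  L1: h(5,38)=(5*31+38)%997=193 h(55,13)=(55*31+13)%997=721 h(25,39)=(25*31+39)%997=814 -> [193, 721, 814]
  L2: h(193,721)=(193*31+721)%997=722 h(814,814)=(814*31+814)%997=126 -> [722, 126]
  L3: h(722,126)=(722*31+126)%997=574 -> [574]
  root = 574 != target 240
Candidate C: set leaf[4] = 1 -> leaves = [5, 38, 55, 9, 1, 39]
  L0: [5, 38, 55, 9, 1, 39]
  L1: h(5,38)=(5*31+38)%997=193 h(55,9)=(55*31+9)%997=717 h(1,39)=(1*31+39)%997=70 -> [193, 717, 70]
  L2: h(193,717)=(193*31+717)%997=718 h(70,70)=(70*31+70)%997=246 -> [718, 246]
  L3: h(718,246)=(718*31+246)%997=570 -> [570]
  root = 570 != target 240
Candidate D: set leaf[4] = 67 -> leaves = [5, 38, 55, 9, 67, 39]
  L0: [5, 38, 55, 9, 67, 39]
  L1: h(5,38)=(5*31+38)%997=193 h(55,9)=(55*31+9)%997=717 h(67,39)=(67*31+39)%997=122 -> [193, 717, 122]
  L2: h(193,717)=(193*31+717)%997=718 h(122,122)=(122*31+122)%997=913 -> [718, 913]
  L3: h(718,913)=(718*31+913)%997=240 -> [240]
  root = 240 == target 240  ** MATCH **
Candidate D produces the target root.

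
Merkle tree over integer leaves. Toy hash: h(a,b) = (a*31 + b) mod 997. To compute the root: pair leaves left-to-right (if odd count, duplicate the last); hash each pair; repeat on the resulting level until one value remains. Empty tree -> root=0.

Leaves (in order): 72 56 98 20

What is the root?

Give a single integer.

Answer: 208

Derivation:
L0: [72, 56, 98, 20]
L1: h(72,56)=(72*31+56)%997=294 h(98,20)=(98*31+20)%997=67 -> [294, 67]
L2: h(294,67)=(294*31+67)%997=208 -> [208]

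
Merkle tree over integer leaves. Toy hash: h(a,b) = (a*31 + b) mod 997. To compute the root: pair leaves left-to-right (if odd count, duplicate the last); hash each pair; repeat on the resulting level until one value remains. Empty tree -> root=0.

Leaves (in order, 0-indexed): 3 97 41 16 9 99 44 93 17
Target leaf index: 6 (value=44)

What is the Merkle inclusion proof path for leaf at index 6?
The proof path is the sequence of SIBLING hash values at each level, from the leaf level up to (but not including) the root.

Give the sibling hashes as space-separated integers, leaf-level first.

Answer: 93 378 198 730

Derivation:
L0 (leaves): [3, 97, 41, 16, 9, 99, 44, 93, 17], target index=6
L1: h(3,97)=(3*31+97)%997=190 [pair 0] h(41,16)=(41*31+16)%997=290 [pair 1] h(9,99)=(9*31+99)%997=378 [pair 2] h(44,93)=(44*31+93)%997=460 [pair 3] h(17,17)=(17*31+17)%997=544 [pair 4] -> [190, 290, 378, 460, 544]
  Sibling for proof at L0: 93
L2: h(190,290)=(190*31+290)%997=198 [pair 0] h(378,460)=(378*31+460)%997=214 [pair 1] h(544,544)=(544*31+544)%997=459 [pair 2] -> [198, 214, 459]
  Sibling for proof at L1: 378
L3: h(198,214)=(198*31+214)%997=370 [pair 0] h(459,459)=(459*31+459)%997=730 [pair 1] -> [370, 730]
  Sibling for proof at L2: 198
L4: h(370,730)=(370*31+730)%997=236 [pair 0] -> [236]
  Sibling for proof at L3: 730
Root: 236
Proof path (sibling hashes from leaf to root): [93, 378, 198, 730]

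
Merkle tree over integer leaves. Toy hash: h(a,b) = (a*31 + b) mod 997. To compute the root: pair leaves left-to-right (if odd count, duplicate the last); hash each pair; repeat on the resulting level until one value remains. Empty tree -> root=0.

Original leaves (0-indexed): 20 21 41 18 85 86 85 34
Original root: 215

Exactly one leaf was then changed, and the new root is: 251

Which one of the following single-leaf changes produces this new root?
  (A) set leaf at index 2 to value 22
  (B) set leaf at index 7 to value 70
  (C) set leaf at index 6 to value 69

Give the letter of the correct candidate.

Original leaves: [20, 21, 41, 18, 85, 86, 85, 34]
Target new root: 251
Try each candidate change and compute the resulting root:
Candidate A: set leaf[2] = 22 -> leaves = [20, 21, 22, 18, 85, 86, 85, 34]
  L0: [20, 21, 22, 18, 85, 86, 85, 34]
  L1: h(20,21)=(20*31+21)%997=641 h(22,18)=(22*31+18)%997=700 h(85,86)=(85*31+86)%997=727 h(85,34)=(85*31+34)%997=675 -> [641, 700, 727, 675]
  L2: h(641,700)=(641*31+700)%997=631 h(727,675)=(727*31+675)%997=281 -> [631, 281]
  L3: h(631,281)=(631*31+281)%997=899 -> [899]
  root = 899 != target 251
Candidate B: set leaf[7] = 70 -> leaves = [20, 21, 41, 18, 85, 86, 85, 70]
  L0: [20, 21, 41, 18, 85, 86, 85, 70]
  L1: h(20,21)=(20*31+21)%997=641 h(41,18)=(41*31+18)%997=292 h(85,86)=(85*31+86)%997=727 h(85,70)=(85*31+70)%997=711 -> [641, 292, 727, 711]
  L2: h(641,292)=(641*31+292)%997=223 h(727,711)=(727*31+711)%997=317 -> [223, 317]
  L3: h(223,317)=(223*31+317)%997=251 -> [251]
  root = 251 == target 251  ** MATCH **
Candidate C: set leaf[6] = 69 -> leaves = [20, 21, 41, 18, 85, 86, 69, 34]
  L0: [20, 21, 41, 18, 85, 86, 69, 34]
  L1: h(20,21)=(20*31+21)%997=641 h(41,18)=(41*31+18)%997=292 h(85,86)=(85*31+86)%997=727 h(69,34)=(69*31+34)%997=179 -> [641, 292, 727, 179]
  L2: h(641,292)=(641*31+292)%997=223 h(727,179)=(727*31+179)%997=782 -> [223, 782]
  L3: h(223,782)=(223*31+782)%997=716 -> [716]
  root = 716 != target 251
Candidate B produces the target root.

Answer: B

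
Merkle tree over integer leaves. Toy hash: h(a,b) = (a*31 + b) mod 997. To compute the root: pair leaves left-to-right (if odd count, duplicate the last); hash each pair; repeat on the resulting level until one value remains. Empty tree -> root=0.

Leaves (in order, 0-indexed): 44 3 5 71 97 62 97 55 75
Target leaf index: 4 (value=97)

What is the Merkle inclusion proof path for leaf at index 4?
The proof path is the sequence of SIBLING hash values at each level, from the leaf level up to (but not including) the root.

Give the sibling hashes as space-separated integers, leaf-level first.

Answer: 62 71 729 992

Derivation:
L0 (leaves): [44, 3, 5, 71, 97, 62, 97, 55, 75], target index=4
L1: h(44,3)=(44*31+3)%997=370 [pair 0] h(5,71)=(5*31+71)%997=226 [pair 1] h(97,62)=(97*31+62)%997=78 [pair 2] h(97,55)=(97*31+55)%997=71 [pair 3] h(75,75)=(75*31+75)%997=406 [pair 4] -> [370, 226, 78, 71, 406]
  Sibling for proof at L0: 62
L2: h(370,226)=(370*31+226)%997=729 [pair 0] h(78,71)=(78*31+71)%997=495 [pair 1] h(406,406)=(406*31+406)%997=31 [pair 2] -> [729, 495, 31]
  Sibling for proof at L1: 71
L3: h(729,495)=(729*31+495)%997=163 [pair 0] h(31,31)=(31*31+31)%997=992 [pair 1] -> [163, 992]
  Sibling for proof at L2: 729
L4: h(163,992)=(163*31+992)%997=63 [pair 0] -> [63]
  Sibling for proof at L3: 992
Root: 63
Proof path (sibling hashes from leaf to root): [62, 71, 729, 992]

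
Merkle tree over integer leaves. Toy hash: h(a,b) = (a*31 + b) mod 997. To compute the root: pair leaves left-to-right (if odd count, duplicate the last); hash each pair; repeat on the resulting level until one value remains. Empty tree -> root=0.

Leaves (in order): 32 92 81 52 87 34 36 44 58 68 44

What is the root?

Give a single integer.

Answer: 359

Derivation:
L0: [32, 92, 81, 52, 87, 34, 36, 44, 58, 68, 44]
L1: h(32,92)=(32*31+92)%997=87 h(81,52)=(81*31+52)%997=569 h(87,34)=(87*31+34)%997=737 h(36,44)=(36*31+44)%997=163 h(58,68)=(58*31+68)%997=869 h(44,44)=(44*31+44)%997=411 -> [87, 569, 737, 163, 869, 411]
L2: h(87,569)=(87*31+569)%997=275 h(737,163)=(737*31+163)%997=79 h(869,411)=(869*31+411)%997=431 -> [275, 79, 431]
L3: h(275,79)=(275*31+79)%997=628 h(431,431)=(431*31+431)%997=831 -> [628, 831]
L4: h(628,831)=(628*31+831)%997=359 -> [359]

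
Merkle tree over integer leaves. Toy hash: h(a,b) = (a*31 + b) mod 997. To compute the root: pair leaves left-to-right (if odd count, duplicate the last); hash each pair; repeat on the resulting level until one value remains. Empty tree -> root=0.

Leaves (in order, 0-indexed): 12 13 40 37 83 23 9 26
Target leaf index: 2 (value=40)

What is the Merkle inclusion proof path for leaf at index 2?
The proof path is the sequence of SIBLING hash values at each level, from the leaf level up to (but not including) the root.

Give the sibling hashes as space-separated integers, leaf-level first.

L0 (leaves): [12, 13, 40, 37, 83, 23, 9, 26], target index=2
L1: h(12,13)=(12*31+13)%997=385 [pair 0] h(40,37)=(40*31+37)%997=280 [pair 1] h(83,23)=(83*31+23)%997=602 [pair 2] h(9,26)=(9*31+26)%997=305 [pair 3] -> [385, 280, 602, 305]
  Sibling for proof at L0: 37
L2: h(385,280)=(385*31+280)%997=251 [pair 0] h(602,305)=(602*31+305)%997=24 [pair 1] -> [251, 24]
  Sibling for proof at L1: 385
L3: h(251,24)=(251*31+24)%997=826 [pair 0] -> [826]
  Sibling for proof at L2: 24
Root: 826
Proof path (sibling hashes from leaf to root): [37, 385, 24]

Answer: 37 385 24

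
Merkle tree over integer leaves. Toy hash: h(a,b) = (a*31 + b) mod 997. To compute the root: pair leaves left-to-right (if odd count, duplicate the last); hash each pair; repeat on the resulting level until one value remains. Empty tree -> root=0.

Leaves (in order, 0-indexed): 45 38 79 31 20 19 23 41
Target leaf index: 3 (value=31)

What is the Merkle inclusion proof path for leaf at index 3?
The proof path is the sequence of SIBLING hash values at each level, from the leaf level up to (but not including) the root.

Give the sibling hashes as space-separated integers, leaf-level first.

L0 (leaves): [45, 38, 79, 31, 20, 19, 23, 41], target index=3
L1: h(45,38)=(45*31+38)%997=436 [pair 0] h(79,31)=(79*31+31)%997=486 [pair 1] h(20,19)=(20*31+19)%997=639 [pair 2] h(23,41)=(23*31+41)%997=754 [pair 3] -> [436, 486, 639, 754]
  Sibling for proof at L0: 79
L2: h(436,486)=(436*31+486)%997=44 [pair 0] h(639,754)=(639*31+754)%997=623 [pair 1] -> [44, 623]
  Sibling for proof at L1: 436
L3: h(44,623)=(44*31+623)%997=990 [pair 0] -> [990]
  Sibling for proof at L2: 623
Root: 990
Proof path (sibling hashes from leaf to root): [79, 436, 623]

Answer: 79 436 623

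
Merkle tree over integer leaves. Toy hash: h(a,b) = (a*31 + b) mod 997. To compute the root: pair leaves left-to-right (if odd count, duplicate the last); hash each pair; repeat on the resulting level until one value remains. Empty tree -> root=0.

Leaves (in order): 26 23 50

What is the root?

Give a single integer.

L0: [26, 23, 50]
L1: h(26,23)=(26*31+23)%997=829 h(50,50)=(50*31+50)%997=603 -> [829, 603]
L2: h(829,603)=(829*31+603)%997=380 -> [380]

Answer: 380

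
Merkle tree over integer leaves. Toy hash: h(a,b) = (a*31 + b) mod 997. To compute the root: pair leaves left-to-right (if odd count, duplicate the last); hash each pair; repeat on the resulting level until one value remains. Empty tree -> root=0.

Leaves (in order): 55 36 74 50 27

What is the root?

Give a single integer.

Answer: 747

Derivation:
L0: [55, 36, 74, 50, 27]
L1: h(55,36)=(55*31+36)%997=744 h(74,50)=(74*31+50)%997=350 h(27,27)=(27*31+27)%997=864 -> [744, 350, 864]
L2: h(744,350)=(744*31+350)%997=483 h(864,864)=(864*31+864)%997=729 -> [483, 729]
L3: h(483,729)=(483*31+729)%997=747 -> [747]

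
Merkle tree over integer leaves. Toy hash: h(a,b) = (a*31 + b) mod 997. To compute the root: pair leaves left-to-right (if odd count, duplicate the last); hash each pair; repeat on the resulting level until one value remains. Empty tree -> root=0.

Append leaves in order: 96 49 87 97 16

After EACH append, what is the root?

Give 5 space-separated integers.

After append 96 (leaves=[96]):
  L0: [96]
  root=96
After append 49 (leaves=[96, 49]):
  L0: [96, 49]
  L1: h(96,49)=(96*31+49)%997=34 -> [34]
  root=34
After append 87 (leaves=[96, 49, 87]):
  L0: [96, 49, 87]
  L1: h(96,49)=(96*31+49)%997=34 h(87,87)=(87*31+87)%997=790 -> [34, 790]
  L2: h(34,790)=(34*31+790)%997=847 -> [847]
  root=847
After append 97 (leaves=[96, 49, 87, 97]):
  L0: [96, 49, 87, 97]
  L1: h(96,49)=(96*31+49)%997=34 h(87,97)=(87*31+97)%997=800 -> [34, 800]
  L2: h(34,800)=(34*31+800)%997=857 -> [857]
  root=857
After append 16 (leaves=[96, 49, 87, 97, 16]):
  L0: [96, 49, 87, 97, 16]
  L1: h(96,49)=(96*31+49)%997=34 h(87,97)=(87*31+97)%997=800 h(16,16)=(16*31+16)%997=512 -> [34, 800, 512]
  L2: h(34,800)=(34*31+800)%997=857 h(512,512)=(512*31+512)%997=432 -> [857, 432]
  L3: h(857,432)=(857*31+432)%997=80 -> [80]
  root=80

Answer: 96 34 847 857 80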